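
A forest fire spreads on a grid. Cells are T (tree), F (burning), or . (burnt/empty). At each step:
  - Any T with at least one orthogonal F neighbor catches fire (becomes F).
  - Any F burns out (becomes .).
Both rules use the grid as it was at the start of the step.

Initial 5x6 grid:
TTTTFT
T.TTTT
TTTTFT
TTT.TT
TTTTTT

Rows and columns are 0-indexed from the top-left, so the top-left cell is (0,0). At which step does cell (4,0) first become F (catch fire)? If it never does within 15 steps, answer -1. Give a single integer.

Step 1: cell (4,0)='T' (+6 fires, +2 burnt)
Step 2: cell (4,0)='T' (+6 fires, +6 burnt)
Step 3: cell (4,0)='T' (+6 fires, +6 burnt)
Step 4: cell (4,0)='T' (+4 fires, +6 burnt)
Step 5: cell (4,0)='T' (+3 fires, +4 burnt)
Step 6: cell (4,0)='F' (+1 fires, +3 burnt)
  -> target ignites at step 6
Step 7: cell (4,0)='.' (+0 fires, +1 burnt)
  fire out at step 7

6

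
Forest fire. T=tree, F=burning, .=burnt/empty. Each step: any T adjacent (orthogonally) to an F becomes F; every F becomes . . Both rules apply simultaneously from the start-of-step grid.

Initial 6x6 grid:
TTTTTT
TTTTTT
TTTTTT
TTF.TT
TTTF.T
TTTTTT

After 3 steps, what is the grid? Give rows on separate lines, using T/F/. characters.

Step 1: 4 trees catch fire, 2 burn out
  TTTTTT
  TTTTTT
  TTFTTT
  TF..TT
  TTF..T
  TTTFTT
Step 2: 7 trees catch fire, 4 burn out
  TTTTTT
  TTFTTT
  TF.FTT
  F...TT
  TF...T
  TTF.FT
Step 3: 8 trees catch fire, 7 burn out
  TTFTTT
  TF.FTT
  F...FT
  ....TT
  F....T
  TF...F

TTFTTT
TF.FTT
F...FT
....TT
F....T
TF...F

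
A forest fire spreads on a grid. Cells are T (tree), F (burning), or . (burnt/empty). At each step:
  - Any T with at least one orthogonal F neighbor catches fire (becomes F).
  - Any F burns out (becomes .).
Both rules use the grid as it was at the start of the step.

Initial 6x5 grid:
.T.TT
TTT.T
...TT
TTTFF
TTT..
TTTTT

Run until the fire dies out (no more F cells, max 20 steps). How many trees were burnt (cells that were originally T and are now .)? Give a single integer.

Step 1: +3 fires, +2 burnt (F count now 3)
Step 2: +3 fires, +3 burnt (F count now 3)
Step 3: +4 fires, +3 burnt (F count now 4)
Step 4: +4 fires, +4 burnt (F count now 4)
Step 5: +2 fires, +4 burnt (F count now 2)
Step 6: +0 fires, +2 burnt (F count now 0)
Fire out after step 6
Initially T: 20, now '.': 26
Total burnt (originally-T cells now '.'): 16

Answer: 16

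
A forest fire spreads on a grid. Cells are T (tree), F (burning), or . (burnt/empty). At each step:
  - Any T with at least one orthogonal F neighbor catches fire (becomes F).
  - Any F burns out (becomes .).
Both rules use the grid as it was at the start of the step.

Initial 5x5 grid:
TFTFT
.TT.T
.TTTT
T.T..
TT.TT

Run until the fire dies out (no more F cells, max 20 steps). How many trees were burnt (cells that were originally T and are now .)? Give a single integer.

Answer: 11

Derivation:
Step 1: +4 fires, +2 burnt (F count now 4)
Step 2: +3 fires, +4 burnt (F count now 3)
Step 3: +2 fires, +3 burnt (F count now 2)
Step 4: +2 fires, +2 burnt (F count now 2)
Step 5: +0 fires, +2 burnt (F count now 0)
Fire out after step 5
Initially T: 16, now '.': 20
Total burnt (originally-T cells now '.'): 11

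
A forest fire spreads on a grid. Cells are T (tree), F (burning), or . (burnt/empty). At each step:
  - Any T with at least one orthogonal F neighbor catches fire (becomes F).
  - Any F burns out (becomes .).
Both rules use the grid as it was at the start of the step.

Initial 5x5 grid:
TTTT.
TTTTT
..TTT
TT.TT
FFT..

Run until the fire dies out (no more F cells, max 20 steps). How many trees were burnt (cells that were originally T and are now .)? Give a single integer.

Answer: 3

Derivation:
Step 1: +3 fires, +2 burnt (F count now 3)
Step 2: +0 fires, +3 burnt (F count now 0)
Fire out after step 2
Initially T: 17, now '.': 11
Total burnt (originally-T cells now '.'): 3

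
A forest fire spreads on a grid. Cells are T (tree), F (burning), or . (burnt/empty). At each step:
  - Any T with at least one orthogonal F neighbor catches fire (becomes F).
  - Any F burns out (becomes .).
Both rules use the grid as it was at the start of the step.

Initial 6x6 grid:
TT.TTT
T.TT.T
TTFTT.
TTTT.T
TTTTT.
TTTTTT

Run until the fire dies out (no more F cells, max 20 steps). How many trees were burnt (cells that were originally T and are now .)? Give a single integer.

Answer: 28

Derivation:
Step 1: +4 fires, +1 burnt (F count now 4)
Step 2: +6 fires, +4 burnt (F count now 6)
Step 3: +6 fires, +6 burnt (F count now 6)
Step 4: +6 fires, +6 burnt (F count now 6)
Step 5: +4 fires, +6 burnt (F count now 4)
Step 6: +2 fires, +4 burnt (F count now 2)
Step 7: +0 fires, +2 burnt (F count now 0)
Fire out after step 7
Initially T: 29, now '.': 35
Total burnt (originally-T cells now '.'): 28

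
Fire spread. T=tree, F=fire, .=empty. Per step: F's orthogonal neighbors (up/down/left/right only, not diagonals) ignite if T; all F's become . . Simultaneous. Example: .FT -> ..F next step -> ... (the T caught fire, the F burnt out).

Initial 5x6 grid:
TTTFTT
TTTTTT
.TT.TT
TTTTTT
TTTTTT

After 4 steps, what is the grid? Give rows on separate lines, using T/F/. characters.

Step 1: 3 trees catch fire, 1 burn out
  TTF.FT
  TTTFTT
  .TT.TT
  TTTTTT
  TTTTTT
Step 2: 4 trees catch fire, 3 burn out
  TF...F
  TTF.FT
  .TT.TT
  TTTTTT
  TTTTTT
Step 3: 5 trees catch fire, 4 burn out
  F.....
  TF...F
  .TF.FT
  TTTTTT
  TTTTTT
Step 4: 5 trees catch fire, 5 burn out
  ......
  F.....
  .F...F
  TTFTFT
  TTTTTT

......
F.....
.F...F
TTFTFT
TTTTTT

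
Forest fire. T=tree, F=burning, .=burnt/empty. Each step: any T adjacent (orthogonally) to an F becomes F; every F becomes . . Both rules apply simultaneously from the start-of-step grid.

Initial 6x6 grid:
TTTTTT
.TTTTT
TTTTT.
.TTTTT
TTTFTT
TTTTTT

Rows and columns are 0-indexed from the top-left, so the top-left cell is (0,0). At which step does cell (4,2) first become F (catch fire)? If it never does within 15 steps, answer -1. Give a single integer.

Step 1: cell (4,2)='F' (+4 fires, +1 burnt)
  -> target ignites at step 1
Step 2: cell (4,2)='.' (+7 fires, +4 burnt)
Step 3: cell (4,2)='.' (+8 fires, +7 burnt)
Step 4: cell (4,2)='.' (+5 fires, +8 burnt)
Step 5: cell (4,2)='.' (+5 fires, +5 burnt)
Step 6: cell (4,2)='.' (+2 fires, +5 burnt)
Step 7: cell (4,2)='.' (+1 fires, +2 burnt)
Step 8: cell (4,2)='.' (+0 fires, +1 burnt)
  fire out at step 8

1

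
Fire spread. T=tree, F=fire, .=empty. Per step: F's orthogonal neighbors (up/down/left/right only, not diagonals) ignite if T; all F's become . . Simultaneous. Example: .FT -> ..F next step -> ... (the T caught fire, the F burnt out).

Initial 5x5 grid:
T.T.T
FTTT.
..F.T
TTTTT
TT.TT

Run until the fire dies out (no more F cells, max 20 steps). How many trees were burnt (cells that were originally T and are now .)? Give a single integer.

Answer: 15

Derivation:
Step 1: +4 fires, +2 burnt (F count now 4)
Step 2: +4 fires, +4 burnt (F count now 4)
Step 3: +4 fires, +4 burnt (F count now 4)
Step 4: +3 fires, +4 burnt (F count now 3)
Step 5: +0 fires, +3 burnt (F count now 0)
Fire out after step 5
Initially T: 16, now '.': 24
Total burnt (originally-T cells now '.'): 15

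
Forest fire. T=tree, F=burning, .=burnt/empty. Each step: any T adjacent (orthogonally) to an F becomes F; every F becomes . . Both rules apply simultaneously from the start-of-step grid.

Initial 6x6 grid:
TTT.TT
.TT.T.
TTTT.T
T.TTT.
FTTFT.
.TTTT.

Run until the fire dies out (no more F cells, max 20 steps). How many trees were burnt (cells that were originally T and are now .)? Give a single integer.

Answer: 20

Derivation:
Step 1: +6 fires, +2 burnt (F count now 6)
Step 2: +7 fires, +6 burnt (F count now 7)
Step 3: +2 fires, +7 burnt (F count now 2)
Step 4: +2 fires, +2 burnt (F count now 2)
Step 5: +2 fires, +2 burnt (F count now 2)
Step 6: +1 fires, +2 burnt (F count now 1)
Step 7: +0 fires, +1 burnt (F count now 0)
Fire out after step 7
Initially T: 24, now '.': 32
Total burnt (originally-T cells now '.'): 20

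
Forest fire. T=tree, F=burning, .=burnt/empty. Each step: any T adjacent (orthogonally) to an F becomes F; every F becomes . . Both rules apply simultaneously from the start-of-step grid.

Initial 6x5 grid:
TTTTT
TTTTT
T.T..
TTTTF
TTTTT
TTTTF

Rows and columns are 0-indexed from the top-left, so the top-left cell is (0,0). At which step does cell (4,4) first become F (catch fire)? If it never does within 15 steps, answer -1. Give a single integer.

Step 1: cell (4,4)='F' (+3 fires, +2 burnt)
  -> target ignites at step 1
Step 2: cell (4,4)='.' (+3 fires, +3 burnt)
Step 3: cell (4,4)='.' (+4 fires, +3 burnt)
Step 4: cell (4,4)='.' (+4 fires, +4 burnt)
Step 5: cell (4,4)='.' (+5 fires, +4 burnt)
Step 6: cell (4,4)='.' (+4 fires, +5 burnt)
Step 7: cell (4,4)='.' (+2 fires, +4 burnt)
Step 8: cell (4,4)='.' (+0 fires, +2 burnt)
  fire out at step 8

1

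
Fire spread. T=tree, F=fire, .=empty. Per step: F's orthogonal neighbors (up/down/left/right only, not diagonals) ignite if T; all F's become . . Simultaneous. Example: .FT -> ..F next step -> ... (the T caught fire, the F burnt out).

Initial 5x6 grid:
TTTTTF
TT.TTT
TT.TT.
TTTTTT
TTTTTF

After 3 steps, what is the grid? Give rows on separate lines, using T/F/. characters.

Step 1: 4 trees catch fire, 2 burn out
  TTTTF.
  TT.TTF
  TT.TT.
  TTTTTF
  TTTTF.
Step 2: 4 trees catch fire, 4 burn out
  TTTF..
  TT.TF.
  TT.TT.
  TTTTF.
  TTTF..
Step 3: 5 trees catch fire, 4 burn out
  TTF...
  TT.F..
  TT.TF.
  TTTF..
  TTF...

TTF...
TT.F..
TT.TF.
TTTF..
TTF...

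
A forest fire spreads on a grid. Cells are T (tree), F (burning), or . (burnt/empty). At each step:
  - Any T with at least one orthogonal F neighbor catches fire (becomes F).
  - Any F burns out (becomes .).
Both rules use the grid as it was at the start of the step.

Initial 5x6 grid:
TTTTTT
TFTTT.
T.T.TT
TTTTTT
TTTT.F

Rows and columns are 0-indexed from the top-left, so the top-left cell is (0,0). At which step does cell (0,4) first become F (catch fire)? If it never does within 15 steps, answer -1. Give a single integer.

Step 1: cell (0,4)='T' (+4 fires, +2 burnt)
Step 2: cell (0,4)='T' (+7 fires, +4 burnt)
Step 3: cell (0,4)='T' (+6 fires, +7 burnt)
Step 4: cell (0,4)='F' (+5 fires, +6 burnt)
  -> target ignites at step 4
Step 5: cell (0,4)='.' (+2 fires, +5 burnt)
Step 6: cell (0,4)='.' (+0 fires, +2 burnt)
  fire out at step 6

4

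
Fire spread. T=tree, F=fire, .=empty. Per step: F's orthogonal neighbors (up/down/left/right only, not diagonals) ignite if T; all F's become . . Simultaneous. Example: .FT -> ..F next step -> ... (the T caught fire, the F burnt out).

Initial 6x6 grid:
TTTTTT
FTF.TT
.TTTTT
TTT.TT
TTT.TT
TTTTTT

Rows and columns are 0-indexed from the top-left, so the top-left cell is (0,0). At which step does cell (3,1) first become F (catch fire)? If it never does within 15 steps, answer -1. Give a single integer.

Step 1: cell (3,1)='T' (+4 fires, +2 burnt)
Step 2: cell (3,1)='T' (+5 fires, +4 burnt)
Step 3: cell (3,1)='F' (+4 fires, +5 burnt)
  -> target ignites at step 3
Step 4: cell (3,1)='.' (+7 fires, +4 burnt)
Step 5: cell (3,1)='.' (+6 fires, +7 burnt)
Step 6: cell (3,1)='.' (+3 fires, +6 burnt)
Step 7: cell (3,1)='.' (+1 fires, +3 burnt)
Step 8: cell (3,1)='.' (+0 fires, +1 burnt)
  fire out at step 8

3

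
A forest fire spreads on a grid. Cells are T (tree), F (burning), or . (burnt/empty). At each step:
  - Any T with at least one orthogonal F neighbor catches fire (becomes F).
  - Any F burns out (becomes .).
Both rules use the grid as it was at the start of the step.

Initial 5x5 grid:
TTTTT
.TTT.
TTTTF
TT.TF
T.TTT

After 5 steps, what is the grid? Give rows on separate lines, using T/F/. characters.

Step 1: 3 trees catch fire, 2 burn out
  TTTTT
  .TTT.
  TTTF.
  TT.F.
  T.TTF
Step 2: 3 trees catch fire, 3 burn out
  TTTTT
  .TTF.
  TTF..
  TT...
  T.TF.
Step 3: 4 trees catch fire, 3 burn out
  TTTFT
  .TF..
  TF...
  TT...
  T.F..
Step 4: 5 trees catch fire, 4 burn out
  TTF.F
  .F...
  F....
  TF...
  T....
Step 5: 2 trees catch fire, 5 burn out
  TF...
  .....
  .....
  F....
  T....

TF...
.....
.....
F....
T....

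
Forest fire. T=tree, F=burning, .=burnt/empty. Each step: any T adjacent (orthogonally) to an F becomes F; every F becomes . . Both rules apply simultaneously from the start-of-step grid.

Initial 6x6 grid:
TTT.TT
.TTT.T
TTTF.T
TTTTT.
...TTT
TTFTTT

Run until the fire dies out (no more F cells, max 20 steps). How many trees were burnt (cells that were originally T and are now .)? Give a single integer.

Step 1: +5 fires, +2 burnt (F count now 5)
Step 2: +7 fires, +5 burnt (F count now 7)
Step 3: +6 fires, +7 burnt (F count now 6)
Step 4: +3 fires, +6 burnt (F count now 3)
Step 5: +1 fires, +3 burnt (F count now 1)
Step 6: +0 fires, +1 burnt (F count now 0)
Fire out after step 6
Initially T: 26, now '.': 32
Total burnt (originally-T cells now '.'): 22

Answer: 22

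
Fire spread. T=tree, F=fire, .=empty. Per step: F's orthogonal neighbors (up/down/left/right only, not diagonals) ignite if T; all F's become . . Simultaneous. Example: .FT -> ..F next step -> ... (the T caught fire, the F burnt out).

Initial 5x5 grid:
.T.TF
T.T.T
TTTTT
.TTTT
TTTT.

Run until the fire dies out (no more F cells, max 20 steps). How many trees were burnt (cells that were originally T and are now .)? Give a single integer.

Answer: 17

Derivation:
Step 1: +2 fires, +1 burnt (F count now 2)
Step 2: +1 fires, +2 burnt (F count now 1)
Step 3: +2 fires, +1 burnt (F count now 2)
Step 4: +2 fires, +2 burnt (F count now 2)
Step 5: +4 fires, +2 burnt (F count now 4)
Step 6: +3 fires, +4 burnt (F count now 3)
Step 7: +2 fires, +3 burnt (F count now 2)
Step 8: +1 fires, +2 burnt (F count now 1)
Step 9: +0 fires, +1 burnt (F count now 0)
Fire out after step 9
Initially T: 18, now '.': 24
Total burnt (originally-T cells now '.'): 17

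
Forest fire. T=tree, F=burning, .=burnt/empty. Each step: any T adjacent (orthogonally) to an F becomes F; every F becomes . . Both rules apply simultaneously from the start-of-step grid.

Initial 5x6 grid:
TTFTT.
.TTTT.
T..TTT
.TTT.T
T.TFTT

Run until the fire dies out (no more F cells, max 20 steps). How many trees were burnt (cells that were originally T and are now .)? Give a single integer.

Answer: 18

Derivation:
Step 1: +6 fires, +2 burnt (F count now 6)
Step 2: +7 fires, +6 burnt (F count now 7)
Step 3: +4 fires, +7 burnt (F count now 4)
Step 4: +1 fires, +4 burnt (F count now 1)
Step 5: +0 fires, +1 burnt (F count now 0)
Fire out after step 5
Initially T: 20, now '.': 28
Total burnt (originally-T cells now '.'): 18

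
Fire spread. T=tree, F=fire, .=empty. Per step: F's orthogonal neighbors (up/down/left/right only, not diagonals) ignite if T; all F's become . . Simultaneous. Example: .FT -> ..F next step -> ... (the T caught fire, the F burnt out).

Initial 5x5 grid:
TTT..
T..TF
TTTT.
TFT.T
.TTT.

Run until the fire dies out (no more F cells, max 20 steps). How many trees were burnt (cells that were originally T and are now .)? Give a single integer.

Step 1: +5 fires, +2 burnt (F count now 5)
Step 2: +4 fires, +5 burnt (F count now 4)
Step 3: +2 fires, +4 burnt (F count now 2)
Step 4: +1 fires, +2 burnt (F count now 1)
Step 5: +1 fires, +1 burnt (F count now 1)
Step 6: +1 fires, +1 burnt (F count now 1)
Step 7: +0 fires, +1 burnt (F count now 0)
Fire out after step 7
Initially T: 15, now '.': 24
Total burnt (originally-T cells now '.'): 14

Answer: 14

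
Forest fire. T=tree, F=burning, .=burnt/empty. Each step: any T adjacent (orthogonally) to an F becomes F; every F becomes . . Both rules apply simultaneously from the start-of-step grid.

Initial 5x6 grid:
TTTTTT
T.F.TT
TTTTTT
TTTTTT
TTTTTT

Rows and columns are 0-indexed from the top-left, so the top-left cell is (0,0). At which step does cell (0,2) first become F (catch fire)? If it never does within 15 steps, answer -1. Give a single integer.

Step 1: cell (0,2)='F' (+2 fires, +1 burnt)
  -> target ignites at step 1
Step 2: cell (0,2)='.' (+5 fires, +2 burnt)
Step 3: cell (0,2)='.' (+7 fires, +5 burnt)
Step 4: cell (0,2)='.' (+8 fires, +7 burnt)
Step 5: cell (0,2)='.' (+4 fires, +8 burnt)
Step 6: cell (0,2)='.' (+1 fires, +4 burnt)
Step 7: cell (0,2)='.' (+0 fires, +1 burnt)
  fire out at step 7

1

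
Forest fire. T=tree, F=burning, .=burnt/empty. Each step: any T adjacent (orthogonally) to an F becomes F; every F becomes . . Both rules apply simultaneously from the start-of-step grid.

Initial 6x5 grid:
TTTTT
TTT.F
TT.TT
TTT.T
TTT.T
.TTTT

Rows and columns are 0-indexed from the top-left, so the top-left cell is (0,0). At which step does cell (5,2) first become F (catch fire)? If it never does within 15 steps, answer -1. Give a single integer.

Step 1: cell (5,2)='T' (+2 fires, +1 burnt)
Step 2: cell (5,2)='T' (+3 fires, +2 burnt)
Step 3: cell (5,2)='T' (+2 fires, +3 burnt)
Step 4: cell (5,2)='T' (+3 fires, +2 burnt)
Step 5: cell (5,2)='T' (+3 fires, +3 burnt)
Step 6: cell (5,2)='F' (+3 fires, +3 burnt)
  -> target ignites at step 6
Step 7: cell (5,2)='.' (+4 fires, +3 burnt)
Step 8: cell (5,2)='.' (+3 fires, +4 burnt)
Step 9: cell (5,2)='.' (+1 fires, +3 burnt)
Step 10: cell (5,2)='.' (+0 fires, +1 burnt)
  fire out at step 10

6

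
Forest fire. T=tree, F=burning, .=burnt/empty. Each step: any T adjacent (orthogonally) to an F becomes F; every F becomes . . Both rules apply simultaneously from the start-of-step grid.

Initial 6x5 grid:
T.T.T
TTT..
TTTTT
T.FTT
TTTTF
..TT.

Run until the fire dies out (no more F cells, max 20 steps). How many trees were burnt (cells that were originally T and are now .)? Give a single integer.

Answer: 19

Derivation:
Step 1: +5 fires, +2 burnt (F count now 5)
Step 2: +7 fires, +5 burnt (F count now 7)
Step 3: +4 fires, +7 burnt (F count now 4)
Step 4: +2 fires, +4 burnt (F count now 2)
Step 5: +1 fires, +2 burnt (F count now 1)
Step 6: +0 fires, +1 burnt (F count now 0)
Fire out after step 6
Initially T: 20, now '.': 29
Total burnt (originally-T cells now '.'): 19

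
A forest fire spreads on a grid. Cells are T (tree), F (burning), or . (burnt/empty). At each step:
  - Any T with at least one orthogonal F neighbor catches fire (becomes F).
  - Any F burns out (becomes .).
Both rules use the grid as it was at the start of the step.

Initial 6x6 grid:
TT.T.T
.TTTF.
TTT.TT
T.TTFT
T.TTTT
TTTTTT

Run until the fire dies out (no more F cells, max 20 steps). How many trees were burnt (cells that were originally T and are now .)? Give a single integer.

Step 1: +5 fires, +2 burnt (F count now 5)
Step 2: +7 fires, +5 burnt (F count now 7)
Step 3: +5 fires, +7 burnt (F count now 5)
Step 4: +3 fires, +5 burnt (F count now 3)
Step 5: +3 fires, +3 burnt (F count now 3)
Step 6: +2 fires, +3 burnt (F count now 2)
Step 7: +1 fires, +2 burnt (F count now 1)
Step 8: +0 fires, +1 burnt (F count now 0)
Fire out after step 8
Initially T: 27, now '.': 35
Total burnt (originally-T cells now '.'): 26

Answer: 26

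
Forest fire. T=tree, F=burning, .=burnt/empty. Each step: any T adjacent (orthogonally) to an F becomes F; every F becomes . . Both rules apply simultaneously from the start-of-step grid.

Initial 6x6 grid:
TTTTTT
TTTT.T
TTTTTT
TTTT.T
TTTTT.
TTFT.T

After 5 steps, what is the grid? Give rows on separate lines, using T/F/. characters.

Step 1: 3 trees catch fire, 1 burn out
  TTTTTT
  TTTT.T
  TTTTTT
  TTTT.T
  TTFTT.
  TF.F.T
Step 2: 4 trees catch fire, 3 burn out
  TTTTTT
  TTTT.T
  TTTTTT
  TTFT.T
  TF.FT.
  F....T
Step 3: 5 trees catch fire, 4 burn out
  TTTTTT
  TTTT.T
  TTFTTT
  TF.F.T
  F...F.
  .....T
Step 4: 4 trees catch fire, 5 burn out
  TTTTTT
  TTFT.T
  TF.FTT
  F....T
  ......
  .....T
Step 5: 5 trees catch fire, 4 burn out
  TTFTTT
  TF.F.T
  F...FT
  .....T
  ......
  .....T

TTFTTT
TF.F.T
F...FT
.....T
......
.....T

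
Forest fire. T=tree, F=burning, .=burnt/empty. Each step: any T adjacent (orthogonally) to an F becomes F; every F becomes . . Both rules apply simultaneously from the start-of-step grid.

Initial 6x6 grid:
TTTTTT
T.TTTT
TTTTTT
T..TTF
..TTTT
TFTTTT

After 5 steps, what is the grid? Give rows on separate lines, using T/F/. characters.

Step 1: 5 trees catch fire, 2 burn out
  TTTTTT
  T.TTTT
  TTTTTF
  T..TF.
  ..TTTF
  F.FTTT
Step 2: 7 trees catch fire, 5 burn out
  TTTTTT
  T.TTTF
  TTTTF.
  T..F..
  ..FTF.
  ...FTF
Step 3: 5 trees catch fire, 7 burn out
  TTTTTF
  T.TTF.
  TTTF..
  T.....
  ...F..
  ....F.
Step 4: 3 trees catch fire, 5 burn out
  TTTTF.
  T.TF..
  TTF...
  T.....
  ......
  ......
Step 5: 3 trees catch fire, 3 burn out
  TTTF..
  T.F...
  TF....
  T.....
  ......
  ......

TTTF..
T.F...
TF....
T.....
......
......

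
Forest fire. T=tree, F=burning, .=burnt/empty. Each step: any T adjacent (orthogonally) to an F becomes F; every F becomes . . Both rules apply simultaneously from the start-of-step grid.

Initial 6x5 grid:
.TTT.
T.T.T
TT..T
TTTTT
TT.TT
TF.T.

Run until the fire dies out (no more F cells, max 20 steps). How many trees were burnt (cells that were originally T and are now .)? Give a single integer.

Step 1: +2 fires, +1 burnt (F count now 2)
Step 2: +2 fires, +2 burnt (F count now 2)
Step 3: +3 fires, +2 burnt (F count now 3)
Step 4: +2 fires, +3 burnt (F count now 2)
Step 5: +3 fires, +2 burnt (F count now 3)
Step 6: +3 fires, +3 burnt (F count now 3)
Step 7: +1 fires, +3 burnt (F count now 1)
Step 8: +0 fires, +1 burnt (F count now 0)
Fire out after step 8
Initially T: 20, now '.': 26
Total burnt (originally-T cells now '.'): 16

Answer: 16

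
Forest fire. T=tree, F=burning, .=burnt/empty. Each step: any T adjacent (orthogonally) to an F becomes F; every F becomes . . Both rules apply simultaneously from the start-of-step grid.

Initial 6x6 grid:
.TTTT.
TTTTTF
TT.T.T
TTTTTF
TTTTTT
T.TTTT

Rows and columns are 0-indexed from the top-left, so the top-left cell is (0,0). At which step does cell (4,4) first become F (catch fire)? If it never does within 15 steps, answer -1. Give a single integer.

Step 1: cell (4,4)='T' (+4 fires, +2 burnt)
Step 2: cell (4,4)='F' (+5 fires, +4 burnt)
  -> target ignites at step 2
Step 3: cell (4,4)='.' (+6 fires, +5 burnt)
Step 4: cell (4,4)='.' (+5 fires, +6 burnt)
Step 5: cell (4,4)='.' (+6 fires, +5 burnt)
Step 6: cell (4,4)='.' (+2 fires, +6 burnt)
Step 7: cell (4,4)='.' (+1 fires, +2 burnt)
Step 8: cell (4,4)='.' (+0 fires, +1 burnt)
  fire out at step 8

2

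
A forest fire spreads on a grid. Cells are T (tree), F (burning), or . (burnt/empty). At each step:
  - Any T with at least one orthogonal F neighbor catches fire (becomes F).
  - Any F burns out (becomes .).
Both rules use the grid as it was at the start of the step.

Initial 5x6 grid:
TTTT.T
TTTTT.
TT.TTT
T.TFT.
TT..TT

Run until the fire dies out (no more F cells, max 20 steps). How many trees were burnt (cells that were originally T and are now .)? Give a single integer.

Answer: 21

Derivation:
Step 1: +3 fires, +1 burnt (F count now 3)
Step 2: +3 fires, +3 burnt (F count now 3)
Step 3: +5 fires, +3 burnt (F count now 5)
Step 4: +2 fires, +5 burnt (F count now 2)
Step 5: +3 fires, +2 burnt (F count now 3)
Step 6: +2 fires, +3 burnt (F count now 2)
Step 7: +1 fires, +2 burnt (F count now 1)
Step 8: +1 fires, +1 burnt (F count now 1)
Step 9: +1 fires, +1 burnt (F count now 1)
Step 10: +0 fires, +1 burnt (F count now 0)
Fire out after step 10
Initially T: 22, now '.': 29
Total burnt (originally-T cells now '.'): 21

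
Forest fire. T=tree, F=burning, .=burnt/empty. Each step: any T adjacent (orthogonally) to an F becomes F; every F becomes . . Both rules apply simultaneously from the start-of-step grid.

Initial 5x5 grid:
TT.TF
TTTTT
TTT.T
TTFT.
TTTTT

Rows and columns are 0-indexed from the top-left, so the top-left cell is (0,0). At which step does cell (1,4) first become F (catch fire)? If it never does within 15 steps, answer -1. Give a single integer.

Step 1: cell (1,4)='F' (+6 fires, +2 burnt)
  -> target ignites at step 1
Step 2: cell (1,4)='.' (+7 fires, +6 burnt)
Step 3: cell (1,4)='.' (+4 fires, +7 burnt)
Step 4: cell (1,4)='.' (+2 fires, +4 burnt)
Step 5: cell (1,4)='.' (+1 fires, +2 burnt)
Step 6: cell (1,4)='.' (+0 fires, +1 burnt)
  fire out at step 6

1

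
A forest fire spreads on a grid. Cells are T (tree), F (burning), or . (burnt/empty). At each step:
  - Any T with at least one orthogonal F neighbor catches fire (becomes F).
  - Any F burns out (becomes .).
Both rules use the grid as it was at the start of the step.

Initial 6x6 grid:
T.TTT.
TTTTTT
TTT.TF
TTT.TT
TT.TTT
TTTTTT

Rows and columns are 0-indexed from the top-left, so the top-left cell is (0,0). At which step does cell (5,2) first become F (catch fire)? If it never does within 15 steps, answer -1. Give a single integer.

Step 1: cell (5,2)='T' (+3 fires, +1 burnt)
Step 2: cell (5,2)='T' (+3 fires, +3 burnt)
Step 3: cell (5,2)='T' (+4 fires, +3 burnt)
Step 4: cell (5,2)='T' (+4 fires, +4 burnt)
Step 5: cell (5,2)='T' (+4 fires, +4 burnt)
Step 6: cell (5,2)='F' (+4 fires, +4 burnt)
  -> target ignites at step 6
Step 7: cell (5,2)='.' (+4 fires, +4 burnt)
Step 8: cell (5,2)='.' (+3 fires, +4 burnt)
Step 9: cell (5,2)='.' (+1 fires, +3 burnt)
Step 10: cell (5,2)='.' (+0 fires, +1 burnt)
  fire out at step 10

6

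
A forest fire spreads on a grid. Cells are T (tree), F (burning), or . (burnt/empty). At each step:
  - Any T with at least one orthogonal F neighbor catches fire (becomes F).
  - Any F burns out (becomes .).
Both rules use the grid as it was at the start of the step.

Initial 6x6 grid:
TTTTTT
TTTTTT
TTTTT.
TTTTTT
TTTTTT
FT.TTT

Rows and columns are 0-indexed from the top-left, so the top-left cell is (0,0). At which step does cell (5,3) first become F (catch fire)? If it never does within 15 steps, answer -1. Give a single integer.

Step 1: cell (5,3)='T' (+2 fires, +1 burnt)
Step 2: cell (5,3)='T' (+2 fires, +2 burnt)
Step 3: cell (5,3)='T' (+3 fires, +2 burnt)
Step 4: cell (5,3)='T' (+4 fires, +3 burnt)
Step 5: cell (5,3)='F' (+6 fires, +4 burnt)
  -> target ignites at step 5
Step 6: cell (5,3)='.' (+6 fires, +6 burnt)
Step 7: cell (5,3)='.' (+5 fires, +6 burnt)
Step 8: cell (5,3)='.' (+2 fires, +5 burnt)
Step 9: cell (5,3)='.' (+2 fires, +2 burnt)
Step 10: cell (5,3)='.' (+1 fires, +2 burnt)
Step 11: cell (5,3)='.' (+0 fires, +1 burnt)
  fire out at step 11

5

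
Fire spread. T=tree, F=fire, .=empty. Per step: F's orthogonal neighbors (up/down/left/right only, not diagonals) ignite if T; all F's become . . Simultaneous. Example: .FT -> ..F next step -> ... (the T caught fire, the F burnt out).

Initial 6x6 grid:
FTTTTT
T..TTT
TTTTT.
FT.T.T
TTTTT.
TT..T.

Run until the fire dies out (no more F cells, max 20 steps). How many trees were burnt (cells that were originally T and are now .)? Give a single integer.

Answer: 24

Derivation:
Step 1: +5 fires, +2 burnt (F count now 5)
Step 2: +4 fires, +5 burnt (F count now 4)
Step 3: +4 fires, +4 burnt (F count now 4)
Step 4: +4 fires, +4 burnt (F count now 4)
Step 5: +5 fires, +4 burnt (F count now 5)
Step 6: +2 fires, +5 burnt (F count now 2)
Step 7: +0 fires, +2 burnt (F count now 0)
Fire out after step 7
Initially T: 25, now '.': 35
Total burnt (originally-T cells now '.'): 24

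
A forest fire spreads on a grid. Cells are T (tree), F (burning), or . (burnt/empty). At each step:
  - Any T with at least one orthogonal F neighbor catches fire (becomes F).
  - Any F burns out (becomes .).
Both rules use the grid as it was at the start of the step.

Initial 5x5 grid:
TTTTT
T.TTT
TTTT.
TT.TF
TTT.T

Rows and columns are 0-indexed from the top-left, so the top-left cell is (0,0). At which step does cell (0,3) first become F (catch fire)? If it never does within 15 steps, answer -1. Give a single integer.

Step 1: cell (0,3)='T' (+2 fires, +1 burnt)
Step 2: cell (0,3)='T' (+1 fires, +2 burnt)
Step 3: cell (0,3)='T' (+2 fires, +1 burnt)
Step 4: cell (0,3)='F' (+4 fires, +2 burnt)
  -> target ignites at step 4
Step 5: cell (0,3)='.' (+4 fires, +4 burnt)
Step 6: cell (0,3)='.' (+4 fires, +4 burnt)
Step 7: cell (0,3)='.' (+3 fires, +4 burnt)
Step 8: cell (0,3)='.' (+0 fires, +3 burnt)
  fire out at step 8

4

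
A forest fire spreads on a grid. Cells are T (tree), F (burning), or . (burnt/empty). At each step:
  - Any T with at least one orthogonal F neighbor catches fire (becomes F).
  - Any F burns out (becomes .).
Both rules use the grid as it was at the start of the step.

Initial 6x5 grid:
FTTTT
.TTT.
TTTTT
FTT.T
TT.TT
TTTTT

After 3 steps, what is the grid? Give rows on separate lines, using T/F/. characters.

Step 1: 4 trees catch fire, 2 burn out
  .FTTT
  .TTT.
  FTTTT
  .FT.T
  FT.TT
  TTTTT
Step 2: 6 trees catch fire, 4 burn out
  ..FTT
  .FTT.
  .FTTT
  ..F.T
  .F.TT
  FTTTT
Step 3: 4 trees catch fire, 6 burn out
  ...FT
  ..FT.
  ..FTT
  ....T
  ...TT
  .FTTT

...FT
..FT.
..FTT
....T
...TT
.FTTT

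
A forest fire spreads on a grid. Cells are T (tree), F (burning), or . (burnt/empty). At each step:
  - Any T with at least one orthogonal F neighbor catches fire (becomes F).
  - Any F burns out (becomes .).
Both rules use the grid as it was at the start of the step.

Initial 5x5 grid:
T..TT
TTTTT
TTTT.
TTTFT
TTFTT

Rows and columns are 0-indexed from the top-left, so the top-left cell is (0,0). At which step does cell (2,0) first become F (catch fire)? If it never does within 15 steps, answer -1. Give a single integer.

Step 1: cell (2,0)='T' (+5 fires, +2 burnt)
Step 2: cell (2,0)='T' (+5 fires, +5 burnt)
Step 3: cell (2,0)='T' (+5 fires, +5 burnt)
Step 4: cell (2,0)='F' (+3 fires, +5 burnt)
  -> target ignites at step 4
Step 5: cell (2,0)='.' (+1 fires, +3 burnt)
Step 6: cell (2,0)='.' (+1 fires, +1 burnt)
Step 7: cell (2,0)='.' (+0 fires, +1 burnt)
  fire out at step 7

4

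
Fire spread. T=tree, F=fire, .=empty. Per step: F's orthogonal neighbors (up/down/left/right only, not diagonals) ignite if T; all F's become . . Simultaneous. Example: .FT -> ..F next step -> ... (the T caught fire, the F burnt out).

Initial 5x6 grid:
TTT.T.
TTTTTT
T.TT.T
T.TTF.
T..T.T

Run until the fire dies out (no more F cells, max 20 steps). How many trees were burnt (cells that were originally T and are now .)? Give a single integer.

Answer: 19

Derivation:
Step 1: +1 fires, +1 burnt (F count now 1)
Step 2: +3 fires, +1 burnt (F count now 3)
Step 3: +2 fires, +3 burnt (F count now 2)
Step 4: +2 fires, +2 burnt (F count now 2)
Step 5: +4 fires, +2 burnt (F count now 4)
Step 6: +3 fires, +4 burnt (F count now 3)
Step 7: +2 fires, +3 burnt (F count now 2)
Step 8: +1 fires, +2 burnt (F count now 1)
Step 9: +1 fires, +1 burnt (F count now 1)
Step 10: +0 fires, +1 burnt (F count now 0)
Fire out after step 10
Initially T: 20, now '.': 29
Total burnt (originally-T cells now '.'): 19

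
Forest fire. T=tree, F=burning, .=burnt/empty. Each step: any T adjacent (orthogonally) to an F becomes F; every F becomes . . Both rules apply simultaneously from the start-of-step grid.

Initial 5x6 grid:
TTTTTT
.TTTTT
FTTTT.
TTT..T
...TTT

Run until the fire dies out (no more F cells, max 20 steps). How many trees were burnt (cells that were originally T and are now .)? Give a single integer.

Answer: 18

Derivation:
Step 1: +2 fires, +1 burnt (F count now 2)
Step 2: +3 fires, +2 burnt (F count now 3)
Step 3: +4 fires, +3 burnt (F count now 4)
Step 4: +4 fires, +4 burnt (F count now 4)
Step 5: +2 fires, +4 burnt (F count now 2)
Step 6: +2 fires, +2 burnt (F count now 2)
Step 7: +1 fires, +2 burnt (F count now 1)
Step 8: +0 fires, +1 burnt (F count now 0)
Fire out after step 8
Initially T: 22, now '.': 26
Total burnt (originally-T cells now '.'): 18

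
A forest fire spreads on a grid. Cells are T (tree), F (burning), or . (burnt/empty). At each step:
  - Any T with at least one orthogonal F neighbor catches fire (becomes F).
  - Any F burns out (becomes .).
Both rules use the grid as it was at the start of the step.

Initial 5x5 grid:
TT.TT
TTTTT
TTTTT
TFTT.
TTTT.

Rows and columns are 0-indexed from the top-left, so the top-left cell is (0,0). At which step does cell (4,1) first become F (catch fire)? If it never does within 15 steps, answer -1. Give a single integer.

Step 1: cell (4,1)='F' (+4 fires, +1 burnt)
  -> target ignites at step 1
Step 2: cell (4,1)='.' (+6 fires, +4 burnt)
Step 3: cell (4,1)='.' (+5 fires, +6 burnt)
Step 4: cell (4,1)='.' (+3 fires, +5 burnt)
Step 5: cell (4,1)='.' (+2 fires, +3 burnt)
Step 6: cell (4,1)='.' (+1 fires, +2 burnt)
Step 7: cell (4,1)='.' (+0 fires, +1 burnt)
  fire out at step 7

1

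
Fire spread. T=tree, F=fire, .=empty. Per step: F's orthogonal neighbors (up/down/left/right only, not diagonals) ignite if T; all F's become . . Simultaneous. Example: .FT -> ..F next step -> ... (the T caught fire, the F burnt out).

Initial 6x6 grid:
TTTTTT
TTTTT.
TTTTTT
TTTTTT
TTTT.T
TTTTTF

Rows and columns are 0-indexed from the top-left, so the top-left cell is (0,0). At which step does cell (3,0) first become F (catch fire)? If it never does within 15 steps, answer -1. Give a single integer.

Step 1: cell (3,0)='T' (+2 fires, +1 burnt)
Step 2: cell (3,0)='T' (+2 fires, +2 burnt)
Step 3: cell (3,0)='T' (+4 fires, +2 burnt)
Step 4: cell (3,0)='T' (+4 fires, +4 burnt)
Step 5: cell (3,0)='T' (+5 fires, +4 burnt)
Step 6: cell (3,0)='T' (+5 fires, +5 burnt)
Step 7: cell (3,0)='F' (+5 fires, +5 burnt)
  -> target ignites at step 7
Step 8: cell (3,0)='.' (+3 fires, +5 burnt)
Step 9: cell (3,0)='.' (+2 fires, +3 burnt)
Step 10: cell (3,0)='.' (+1 fires, +2 burnt)
Step 11: cell (3,0)='.' (+0 fires, +1 burnt)
  fire out at step 11

7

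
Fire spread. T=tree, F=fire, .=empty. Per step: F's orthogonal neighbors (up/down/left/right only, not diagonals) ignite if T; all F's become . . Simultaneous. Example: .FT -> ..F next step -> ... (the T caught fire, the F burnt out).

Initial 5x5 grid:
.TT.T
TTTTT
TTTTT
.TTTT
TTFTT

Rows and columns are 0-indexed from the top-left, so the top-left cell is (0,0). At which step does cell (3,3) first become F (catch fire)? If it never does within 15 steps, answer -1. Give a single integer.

Step 1: cell (3,3)='T' (+3 fires, +1 burnt)
Step 2: cell (3,3)='F' (+5 fires, +3 burnt)
  -> target ignites at step 2
Step 3: cell (3,3)='.' (+4 fires, +5 burnt)
Step 4: cell (3,3)='.' (+5 fires, +4 burnt)
Step 5: cell (3,3)='.' (+3 fires, +5 burnt)
Step 6: cell (3,3)='.' (+1 fires, +3 burnt)
Step 7: cell (3,3)='.' (+0 fires, +1 burnt)
  fire out at step 7

2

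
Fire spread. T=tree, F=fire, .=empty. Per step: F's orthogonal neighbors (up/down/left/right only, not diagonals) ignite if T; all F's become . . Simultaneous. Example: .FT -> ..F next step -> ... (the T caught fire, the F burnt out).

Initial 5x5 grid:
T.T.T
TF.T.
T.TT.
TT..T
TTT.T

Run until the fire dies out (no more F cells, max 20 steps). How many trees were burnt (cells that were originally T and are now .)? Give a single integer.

Answer: 8

Derivation:
Step 1: +1 fires, +1 burnt (F count now 1)
Step 2: +2 fires, +1 burnt (F count now 2)
Step 3: +1 fires, +2 burnt (F count now 1)
Step 4: +2 fires, +1 burnt (F count now 2)
Step 5: +1 fires, +2 burnt (F count now 1)
Step 6: +1 fires, +1 burnt (F count now 1)
Step 7: +0 fires, +1 burnt (F count now 0)
Fire out after step 7
Initially T: 15, now '.': 18
Total burnt (originally-T cells now '.'): 8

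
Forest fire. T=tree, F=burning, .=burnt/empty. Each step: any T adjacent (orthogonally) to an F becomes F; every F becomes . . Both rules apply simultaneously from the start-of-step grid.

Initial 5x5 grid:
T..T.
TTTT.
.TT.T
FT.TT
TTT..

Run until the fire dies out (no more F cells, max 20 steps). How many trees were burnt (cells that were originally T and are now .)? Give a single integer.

Answer: 12

Derivation:
Step 1: +2 fires, +1 burnt (F count now 2)
Step 2: +2 fires, +2 burnt (F count now 2)
Step 3: +3 fires, +2 burnt (F count now 3)
Step 4: +2 fires, +3 burnt (F count now 2)
Step 5: +2 fires, +2 burnt (F count now 2)
Step 6: +1 fires, +2 burnt (F count now 1)
Step 7: +0 fires, +1 burnt (F count now 0)
Fire out after step 7
Initially T: 15, now '.': 22
Total burnt (originally-T cells now '.'): 12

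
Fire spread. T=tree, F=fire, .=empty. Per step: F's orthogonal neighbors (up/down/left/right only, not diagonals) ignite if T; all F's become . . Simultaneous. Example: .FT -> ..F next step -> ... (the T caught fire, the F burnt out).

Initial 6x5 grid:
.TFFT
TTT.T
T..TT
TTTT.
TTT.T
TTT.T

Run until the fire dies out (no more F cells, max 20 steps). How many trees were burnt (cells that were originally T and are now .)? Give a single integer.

Step 1: +3 fires, +2 burnt (F count now 3)
Step 2: +2 fires, +3 burnt (F count now 2)
Step 3: +2 fires, +2 burnt (F count now 2)
Step 4: +2 fires, +2 burnt (F count now 2)
Step 5: +2 fires, +2 burnt (F count now 2)
Step 6: +3 fires, +2 burnt (F count now 3)
Step 7: +3 fires, +3 burnt (F count now 3)
Step 8: +2 fires, +3 burnt (F count now 2)
Step 9: +0 fires, +2 burnt (F count now 0)
Fire out after step 9
Initially T: 21, now '.': 28
Total burnt (originally-T cells now '.'): 19

Answer: 19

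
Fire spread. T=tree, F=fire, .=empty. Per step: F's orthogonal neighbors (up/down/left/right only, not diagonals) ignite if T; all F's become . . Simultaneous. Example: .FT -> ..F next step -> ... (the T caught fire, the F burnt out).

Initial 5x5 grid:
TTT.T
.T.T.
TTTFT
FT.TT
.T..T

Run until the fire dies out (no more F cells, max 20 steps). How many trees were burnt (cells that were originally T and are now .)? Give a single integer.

Step 1: +6 fires, +2 burnt (F count now 6)
Step 2: +3 fires, +6 burnt (F count now 3)
Step 3: +2 fires, +3 burnt (F count now 2)
Step 4: +1 fires, +2 burnt (F count now 1)
Step 5: +2 fires, +1 burnt (F count now 2)
Step 6: +0 fires, +2 burnt (F count now 0)
Fire out after step 6
Initially T: 15, now '.': 24
Total burnt (originally-T cells now '.'): 14

Answer: 14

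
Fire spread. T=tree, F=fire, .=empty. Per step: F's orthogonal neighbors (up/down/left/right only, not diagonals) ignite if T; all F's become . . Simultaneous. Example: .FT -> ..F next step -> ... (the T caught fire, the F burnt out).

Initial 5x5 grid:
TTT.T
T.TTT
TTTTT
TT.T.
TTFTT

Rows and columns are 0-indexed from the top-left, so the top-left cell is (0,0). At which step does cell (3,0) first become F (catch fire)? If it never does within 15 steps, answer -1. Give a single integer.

Step 1: cell (3,0)='T' (+2 fires, +1 burnt)
Step 2: cell (3,0)='T' (+4 fires, +2 burnt)
Step 3: cell (3,0)='F' (+3 fires, +4 burnt)
  -> target ignites at step 3
Step 4: cell (3,0)='.' (+4 fires, +3 burnt)
Step 5: cell (3,0)='.' (+3 fires, +4 burnt)
Step 6: cell (3,0)='.' (+3 fires, +3 burnt)
Step 7: cell (3,0)='.' (+1 fires, +3 burnt)
Step 8: cell (3,0)='.' (+0 fires, +1 burnt)
  fire out at step 8

3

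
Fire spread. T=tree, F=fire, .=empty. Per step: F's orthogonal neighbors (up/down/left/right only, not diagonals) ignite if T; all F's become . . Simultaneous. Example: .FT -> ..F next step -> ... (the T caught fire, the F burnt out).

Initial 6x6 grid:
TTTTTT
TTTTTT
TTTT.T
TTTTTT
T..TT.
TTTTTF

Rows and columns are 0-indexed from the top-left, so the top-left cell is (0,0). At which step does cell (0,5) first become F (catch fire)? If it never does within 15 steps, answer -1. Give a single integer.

Step 1: cell (0,5)='T' (+1 fires, +1 burnt)
Step 2: cell (0,5)='T' (+2 fires, +1 burnt)
Step 3: cell (0,5)='T' (+3 fires, +2 burnt)
Step 4: cell (0,5)='T' (+3 fires, +3 burnt)
Step 5: cell (0,5)='T' (+4 fires, +3 burnt)
Step 6: cell (0,5)='T' (+5 fires, +4 burnt)
Step 7: cell (0,5)='F' (+6 fires, +5 burnt)
  -> target ignites at step 7
Step 8: cell (0,5)='.' (+4 fires, +6 burnt)
Step 9: cell (0,5)='.' (+2 fires, +4 burnt)
Step 10: cell (0,5)='.' (+1 fires, +2 burnt)
Step 11: cell (0,5)='.' (+0 fires, +1 burnt)
  fire out at step 11

7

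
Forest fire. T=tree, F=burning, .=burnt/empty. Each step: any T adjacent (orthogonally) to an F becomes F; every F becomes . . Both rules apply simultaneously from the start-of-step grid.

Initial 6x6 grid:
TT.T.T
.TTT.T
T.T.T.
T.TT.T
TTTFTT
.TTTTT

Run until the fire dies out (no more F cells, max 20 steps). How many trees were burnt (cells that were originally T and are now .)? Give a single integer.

Answer: 22

Derivation:
Step 1: +4 fires, +1 burnt (F count now 4)
Step 2: +5 fires, +4 burnt (F count now 5)
Step 3: +5 fires, +5 burnt (F count now 5)
Step 4: +2 fires, +5 burnt (F count now 2)
Step 5: +3 fires, +2 burnt (F count now 3)
Step 6: +2 fires, +3 burnt (F count now 2)
Step 7: +1 fires, +2 burnt (F count now 1)
Step 8: +0 fires, +1 burnt (F count now 0)
Fire out after step 8
Initially T: 25, now '.': 33
Total burnt (originally-T cells now '.'): 22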